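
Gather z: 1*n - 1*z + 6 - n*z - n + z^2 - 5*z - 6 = z^2 + z*(-n - 6)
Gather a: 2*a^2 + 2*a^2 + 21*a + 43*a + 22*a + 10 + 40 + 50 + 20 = 4*a^2 + 86*a + 120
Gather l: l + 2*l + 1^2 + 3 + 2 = 3*l + 6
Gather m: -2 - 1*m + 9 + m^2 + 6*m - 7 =m^2 + 5*m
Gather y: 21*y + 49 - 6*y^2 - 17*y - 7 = -6*y^2 + 4*y + 42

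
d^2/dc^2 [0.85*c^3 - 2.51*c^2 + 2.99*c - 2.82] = 5.1*c - 5.02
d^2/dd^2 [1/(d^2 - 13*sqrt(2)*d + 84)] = 2*(-d^2 + 13*sqrt(2)*d + (2*d - 13*sqrt(2))^2 - 84)/(d^2 - 13*sqrt(2)*d + 84)^3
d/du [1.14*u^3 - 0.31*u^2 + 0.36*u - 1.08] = 3.42*u^2 - 0.62*u + 0.36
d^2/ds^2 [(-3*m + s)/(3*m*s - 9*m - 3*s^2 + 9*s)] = 2*(-(3*m - s)*(m - 2*s + 3)^2 + (-4*m + 3*s - 3)*(m*s - 3*m - s^2 + 3*s))/(3*(m*s - 3*m - s^2 + 3*s)^3)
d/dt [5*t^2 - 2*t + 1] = 10*t - 2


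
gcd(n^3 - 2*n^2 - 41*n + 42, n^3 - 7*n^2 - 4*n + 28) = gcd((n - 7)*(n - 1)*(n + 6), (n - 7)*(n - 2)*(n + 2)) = n - 7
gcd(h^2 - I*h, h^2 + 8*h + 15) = 1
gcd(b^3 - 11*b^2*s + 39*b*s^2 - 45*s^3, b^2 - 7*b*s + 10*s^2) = -b + 5*s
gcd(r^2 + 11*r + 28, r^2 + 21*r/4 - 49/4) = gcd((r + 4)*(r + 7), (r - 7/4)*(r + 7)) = r + 7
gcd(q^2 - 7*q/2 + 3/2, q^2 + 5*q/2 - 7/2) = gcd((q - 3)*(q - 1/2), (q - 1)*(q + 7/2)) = 1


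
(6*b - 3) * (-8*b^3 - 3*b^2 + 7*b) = -48*b^4 + 6*b^3 + 51*b^2 - 21*b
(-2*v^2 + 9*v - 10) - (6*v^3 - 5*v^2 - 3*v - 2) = -6*v^3 + 3*v^2 + 12*v - 8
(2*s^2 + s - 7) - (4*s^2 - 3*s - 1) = -2*s^2 + 4*s - 6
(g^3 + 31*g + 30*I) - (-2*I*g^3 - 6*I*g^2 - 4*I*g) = g^3 + 2*I*g^3 + 6*I*g^2 + 31*g + 4*I*g + 30*I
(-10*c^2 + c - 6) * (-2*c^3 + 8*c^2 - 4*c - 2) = 20*c^5 - 82*c^4 + 60*c^3 - 32*c^2 + 22*c + 12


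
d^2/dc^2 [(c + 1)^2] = 2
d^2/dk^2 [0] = 0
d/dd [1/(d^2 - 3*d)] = (3 - 2*d)/(d^2*(d - 3)^2)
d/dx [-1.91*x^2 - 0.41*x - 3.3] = -3.82*x - 0.41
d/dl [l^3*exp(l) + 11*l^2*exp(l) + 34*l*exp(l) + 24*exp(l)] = (l^3 + 14*l^2 + 56*l + 58)*exp(l)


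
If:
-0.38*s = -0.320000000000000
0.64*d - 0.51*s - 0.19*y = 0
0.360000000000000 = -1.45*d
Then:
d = -0.25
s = 0.84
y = -3.10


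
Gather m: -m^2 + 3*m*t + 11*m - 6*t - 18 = -m^2 + m*(3*t + 11) - 6*t - 18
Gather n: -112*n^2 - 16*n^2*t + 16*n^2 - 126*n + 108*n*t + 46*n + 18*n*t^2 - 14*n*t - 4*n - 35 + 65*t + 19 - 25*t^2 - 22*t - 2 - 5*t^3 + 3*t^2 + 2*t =n^2*(-16*t - 96) + n*(18*t^2 + 94*t - 84) - 5*t^3 - 22*t^2 + 45*t - 18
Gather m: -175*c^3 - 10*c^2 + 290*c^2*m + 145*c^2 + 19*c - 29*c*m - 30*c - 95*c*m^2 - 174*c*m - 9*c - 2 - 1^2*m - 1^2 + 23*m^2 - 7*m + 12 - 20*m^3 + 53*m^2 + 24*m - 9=-175*c^3 + 135*c^2 - 20*c - 20*m^3 + m^2*(76 - 95*c) + m*(290*c^2 - 203*c + 16)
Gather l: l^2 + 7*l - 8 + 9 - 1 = l^2 + 7*l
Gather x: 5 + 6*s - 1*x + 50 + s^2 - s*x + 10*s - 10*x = s^2 + 16*s + x*(-s - 11) + 55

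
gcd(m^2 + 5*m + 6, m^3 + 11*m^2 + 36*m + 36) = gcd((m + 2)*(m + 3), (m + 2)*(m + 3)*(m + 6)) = m^2 + 5*m + 6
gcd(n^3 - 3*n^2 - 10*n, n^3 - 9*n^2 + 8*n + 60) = n^2 - 3*n - 10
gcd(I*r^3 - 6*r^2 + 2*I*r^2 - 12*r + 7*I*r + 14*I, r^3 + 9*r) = 1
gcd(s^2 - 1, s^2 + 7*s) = 1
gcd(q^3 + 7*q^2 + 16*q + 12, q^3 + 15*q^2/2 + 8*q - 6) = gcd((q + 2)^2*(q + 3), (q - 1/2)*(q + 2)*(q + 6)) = q + 2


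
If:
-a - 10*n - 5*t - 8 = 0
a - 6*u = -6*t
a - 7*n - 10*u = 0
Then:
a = 390*u/67 - 336/67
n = -40*u/67 - 48/67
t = 2*u/67 + 56/67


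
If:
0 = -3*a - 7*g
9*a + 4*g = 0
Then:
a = 0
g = 0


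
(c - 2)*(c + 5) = c^2 + 3*c - 10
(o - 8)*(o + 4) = o^2 - 4*o - 32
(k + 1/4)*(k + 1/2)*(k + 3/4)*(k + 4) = k^4 + 11*k^3/2 + 107*k^2/16 + 91*k/32 + 3/8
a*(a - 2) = a^2 - 2*a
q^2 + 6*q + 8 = (q + 2)*(q + 4)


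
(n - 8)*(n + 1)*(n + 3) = n^3 - 4*n^2 - 29*n - 24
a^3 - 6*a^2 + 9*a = a*(a - 3)^2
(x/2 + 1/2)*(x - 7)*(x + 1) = x^3/2 - 5*x^2/2 - 13*x/2 - 7/2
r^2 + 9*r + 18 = (r + 3)*(r + 6)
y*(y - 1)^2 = y^3 - 2*y^2 + y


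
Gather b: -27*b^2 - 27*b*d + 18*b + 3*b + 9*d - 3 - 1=-27*b^2 + b*(21 - 27*d) + 9*d - 4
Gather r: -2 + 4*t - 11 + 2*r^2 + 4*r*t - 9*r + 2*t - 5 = 2*r^2 + r*(4*t - 9) + 6*t - 18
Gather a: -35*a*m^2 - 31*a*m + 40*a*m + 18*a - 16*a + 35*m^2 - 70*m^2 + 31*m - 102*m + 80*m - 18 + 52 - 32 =a*(-35*m^2 + 9*m + 2) - 35*m^2 + 9*m + 2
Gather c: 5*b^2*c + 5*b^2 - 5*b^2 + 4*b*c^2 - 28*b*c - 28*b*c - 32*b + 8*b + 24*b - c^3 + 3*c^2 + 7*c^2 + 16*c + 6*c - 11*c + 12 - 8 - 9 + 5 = -c^3 + c^2*(4*b + 10) + c*(5*b^2 - 56*b + 11)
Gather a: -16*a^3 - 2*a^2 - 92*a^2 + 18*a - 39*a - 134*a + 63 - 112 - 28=-16*a^3 - 94*a^2 - 155*a - 77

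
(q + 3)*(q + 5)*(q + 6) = q^3 + 14*q^2 + 63*q + 90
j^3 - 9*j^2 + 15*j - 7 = (j - 7)*(j - 1)^2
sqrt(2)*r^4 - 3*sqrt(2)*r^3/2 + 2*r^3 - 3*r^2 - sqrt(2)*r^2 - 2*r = r*(r - 2)*(r + sqrt(2))*(sqrt(2)*r + sqrt(2)/2)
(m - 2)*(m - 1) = m^2 - 3*m + 2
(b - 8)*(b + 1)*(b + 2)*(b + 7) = b^4 + 2*b^3 - 57*b^2 - 170*b - 112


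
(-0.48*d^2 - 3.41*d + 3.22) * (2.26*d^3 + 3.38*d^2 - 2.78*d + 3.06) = -1.0848*d^5 - 9.329*d^4 - 2.9142*d^3 + 18.8946*d^2 - 19.3862*d + 9.8532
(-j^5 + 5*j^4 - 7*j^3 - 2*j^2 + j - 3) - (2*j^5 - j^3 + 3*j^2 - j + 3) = -3*j^5 + 5*j^4 - 6*j^3 - 5*j^2 + 2*j - 6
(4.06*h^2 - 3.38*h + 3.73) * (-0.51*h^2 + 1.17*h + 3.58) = -2.0706*h^4 + 6.474*h^3 + 8.6779*h^2 - 7.7363*h + 13.3534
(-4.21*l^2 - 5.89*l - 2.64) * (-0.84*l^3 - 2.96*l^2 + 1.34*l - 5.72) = 3.5364*l^5 + 17.4092*l^4 + 14.0106*l^3 + 24.003*l^2 + 30.1532*l + 15.1008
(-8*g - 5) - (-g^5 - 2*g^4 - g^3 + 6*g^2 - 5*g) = g^5 + 2*g^4 + g^3 - 6*g^2 - 3*g - 5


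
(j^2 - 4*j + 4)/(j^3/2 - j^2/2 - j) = 2*(j - 2)/(j*(j + 1))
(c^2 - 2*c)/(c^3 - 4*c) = 1/(c + 2)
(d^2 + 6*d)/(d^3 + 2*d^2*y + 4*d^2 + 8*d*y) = (d + 6)/(d^2 + 2*d*y + 4*d + 8*y)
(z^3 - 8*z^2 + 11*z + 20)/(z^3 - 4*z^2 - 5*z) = (z - 4)/z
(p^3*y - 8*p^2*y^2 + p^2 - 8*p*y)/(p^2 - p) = (p^2*y - 8*p*y^2 + p - 8*y)/(p - 1)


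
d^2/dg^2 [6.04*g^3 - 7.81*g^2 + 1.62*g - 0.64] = 36.24*g - 15.62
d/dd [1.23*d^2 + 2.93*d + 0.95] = 2.46*d + 2.93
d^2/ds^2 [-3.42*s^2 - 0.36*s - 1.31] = -6.84000000000000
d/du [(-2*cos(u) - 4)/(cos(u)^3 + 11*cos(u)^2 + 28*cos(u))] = -(91*cos(u) + 17*cos(2*u) + cos(3*u) + 129)*sin(u)/((cos(u)^2 + 11*cos(u) + 28)^2*cos(u)^2)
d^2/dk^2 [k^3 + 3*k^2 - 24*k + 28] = 6*k + 6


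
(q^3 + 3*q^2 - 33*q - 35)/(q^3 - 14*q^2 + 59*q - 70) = (q^2 + 8*q + 7)/(q^2 - 9*q + 14)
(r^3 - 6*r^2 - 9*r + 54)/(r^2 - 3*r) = r - 3 - 18/r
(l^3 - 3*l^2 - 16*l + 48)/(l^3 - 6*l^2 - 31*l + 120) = (l^2 - 16)/(l^2 - 3*l - 40)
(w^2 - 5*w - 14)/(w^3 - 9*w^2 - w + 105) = (w + 2)/(w^2 - 2*w - 15)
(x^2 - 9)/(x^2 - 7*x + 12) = (x + 3)/(x - 4)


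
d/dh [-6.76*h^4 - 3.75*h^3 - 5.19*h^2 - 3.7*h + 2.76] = -27.04*h^3 - 11.25*h^2 - 10.38*h - 3.7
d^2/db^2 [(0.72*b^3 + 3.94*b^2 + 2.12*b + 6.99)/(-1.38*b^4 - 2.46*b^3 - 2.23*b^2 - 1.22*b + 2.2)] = (-2.74233599999999*b^9 - 45.0200159999999*b^8 - 115.40664*b^7 - 379.953192*b^6 - 787.906728*b^5 - 1206.066132*b^4 - 1083.987264*b^3 - 831.157674*b^2 - 424.394364*b - 138.913072)/(2.628072*b^12 + 14.054472*b^11 + 37.79406*b^10 + 67.279464*b^9 + 73.353906*b^8 + 36.564066*b^7 - 23.154641*b^6 - 65.450874*b^5 - 42.441984*b^4 + 1.62312800000001*b^3 + 22.55616*b^2 + 17.7144*b - 10.648)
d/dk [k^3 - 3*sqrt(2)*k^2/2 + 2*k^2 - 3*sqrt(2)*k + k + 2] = 3*k^2 - 3*sqrt(2)*k + 4*k - 3*sqrt(2) + 1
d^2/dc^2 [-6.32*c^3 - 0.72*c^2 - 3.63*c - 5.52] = -37.92*c - 1.44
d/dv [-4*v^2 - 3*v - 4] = -8*v - 3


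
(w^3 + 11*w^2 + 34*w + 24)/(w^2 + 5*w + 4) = w + 6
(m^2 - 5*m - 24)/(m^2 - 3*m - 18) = (m - 8)/(m - 6)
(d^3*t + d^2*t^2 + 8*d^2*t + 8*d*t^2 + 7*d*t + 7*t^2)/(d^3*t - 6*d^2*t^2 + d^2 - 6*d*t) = t*(d^3 + d^2*t + 8*d^2 + 8*d*t + 7*d + 7*t)/(d*(d^2*t - 6*d*t^2 + d - 6*t))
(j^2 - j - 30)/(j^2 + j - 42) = (j + 5)/(j + 7)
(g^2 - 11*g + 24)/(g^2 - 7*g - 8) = (g - 3)/(g + 1)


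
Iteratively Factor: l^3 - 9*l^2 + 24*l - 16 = (l - 1)*(l^2 - 8*l + 16) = (l - 4)*(l - 1)*(l - 4)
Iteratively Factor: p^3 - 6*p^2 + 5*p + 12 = (p - 4)*(p^2 - 2*p - 3) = (p - 4)*(p - 3)*(p + 1)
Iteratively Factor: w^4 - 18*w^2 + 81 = (w - 3)*(w^3 + 3*w^2 - 9*w - 27) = (w - 3)*(w + 3)*(w^2 - 9) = (w - 3)^2*(w + 3)*(w + 3)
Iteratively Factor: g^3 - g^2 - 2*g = (g)*(g^2 - g - 2) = g*(g + 1)*(g - 2)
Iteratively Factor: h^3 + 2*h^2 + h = (h)*(h^2 + 2*h + 1) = h*(h + 1)*(h + 1)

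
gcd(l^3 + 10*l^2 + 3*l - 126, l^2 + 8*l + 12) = l + 6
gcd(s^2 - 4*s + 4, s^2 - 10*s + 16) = s - 2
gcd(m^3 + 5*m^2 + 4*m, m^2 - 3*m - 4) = m + 1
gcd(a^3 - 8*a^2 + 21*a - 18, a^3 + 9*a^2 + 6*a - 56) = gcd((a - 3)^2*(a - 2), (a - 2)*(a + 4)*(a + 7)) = a - 2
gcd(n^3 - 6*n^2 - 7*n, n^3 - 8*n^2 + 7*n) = n^2 - 7*n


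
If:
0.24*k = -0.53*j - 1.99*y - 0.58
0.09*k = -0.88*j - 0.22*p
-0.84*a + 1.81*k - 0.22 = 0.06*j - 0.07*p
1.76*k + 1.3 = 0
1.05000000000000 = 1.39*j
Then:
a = -2.13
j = 0.76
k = -0.74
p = -2.72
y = -0.40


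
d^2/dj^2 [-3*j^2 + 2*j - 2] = -6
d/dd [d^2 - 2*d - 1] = 2*d - 2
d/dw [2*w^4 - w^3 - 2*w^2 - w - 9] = 8*w^3 - 3*w^2 - 4*w - 1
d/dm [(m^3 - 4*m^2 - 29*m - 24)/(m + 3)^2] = (m^2 + 6*m - 13)/(m^2 + 6*m + 9)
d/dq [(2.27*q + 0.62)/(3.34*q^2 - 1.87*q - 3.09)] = (7.5818*q^2 - 4.2449*q - (2.27*q + 0.62)*(6.68*q - 1.87) - 7.0143)/(-3.34*q^2 + 1.87*q + 3.09)^2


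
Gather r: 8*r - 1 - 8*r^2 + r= -8*r^2 + 9*r - 1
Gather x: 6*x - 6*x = 0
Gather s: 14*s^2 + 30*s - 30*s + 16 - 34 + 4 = 14*s^2 - 14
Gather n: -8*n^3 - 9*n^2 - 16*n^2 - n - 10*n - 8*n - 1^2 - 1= -8*n^3 - 25*n^2 - 19*n - 2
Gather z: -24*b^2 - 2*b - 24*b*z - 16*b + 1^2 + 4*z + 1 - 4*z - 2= -24*b^2 - 24*b*z - 18*b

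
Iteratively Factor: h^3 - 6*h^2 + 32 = (h + 2)*(h^2 - 8*h + 16) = (h - 4)*(h + 2)*(h - 4)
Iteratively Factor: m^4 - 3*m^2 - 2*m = (m + 1)*(m^3 - m^2 - 2*m) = (m + 1)^2*(m^2 - 2*m) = (m - 2)*(m + 1)^2*(m)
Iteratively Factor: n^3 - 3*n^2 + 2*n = (n)*(n^2 - 3*n + 2) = n*(n - 2)*(n - 1)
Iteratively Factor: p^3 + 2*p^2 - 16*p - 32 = (p + 2)*(p^2 - 16) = (p - 4)*(p + 2)*(p + 4)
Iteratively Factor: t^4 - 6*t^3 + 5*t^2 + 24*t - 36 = (t - 3)*(t^3 - 3*t^2 - 4*t + 12) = (t - 3)*(t - 2)*(t^2 - t - 6) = (t - 3)*(t - 2)*(t + 2)*(t - 3)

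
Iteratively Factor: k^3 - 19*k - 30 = (k - 5)*(k^2 + 5*k + 6) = (k - 5)*(k + 3)*(k + 2)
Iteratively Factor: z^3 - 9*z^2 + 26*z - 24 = (z - 2)*(z^2 - 7*z + 12) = (z - 4)*(z - 2)*(z - 3)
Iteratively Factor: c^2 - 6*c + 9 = (c - 3)*(c - 3)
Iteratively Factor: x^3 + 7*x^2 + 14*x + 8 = (x + 4)*(x^2 + 3*x + 2) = (x + 1)*(x + 4)*(x + 2)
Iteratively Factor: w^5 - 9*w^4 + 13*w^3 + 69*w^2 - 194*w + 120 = (w + 3)*(w^4 - 12*w^3 + 49*w^2 - 78*w + 40) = (w - 5)*(w + 3)*(w^3 - 7*w^2 + 14*w - 8) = (w - 5)*(w - 4)*(w + 3)*(w^2 - 3*w + 2) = (w - 5)*(w - 4)*(w - 1)*(w + 3)*(w - 2)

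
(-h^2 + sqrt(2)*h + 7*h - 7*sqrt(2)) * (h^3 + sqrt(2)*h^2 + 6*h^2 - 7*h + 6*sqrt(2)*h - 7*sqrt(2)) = -h^5 + h^4 + 51*h^3 - 51*h^2 - 98*h + 98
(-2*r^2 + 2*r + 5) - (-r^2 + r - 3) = -r^2 + r + 8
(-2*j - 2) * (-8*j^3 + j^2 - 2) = 16*j^4 + 14*j^3 - 2*j^2 + 4*j + 4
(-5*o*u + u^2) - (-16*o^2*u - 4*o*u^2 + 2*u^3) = 16*o^2*u + 4*o*u^2 - 5*o*u - 2*u^3 + u^2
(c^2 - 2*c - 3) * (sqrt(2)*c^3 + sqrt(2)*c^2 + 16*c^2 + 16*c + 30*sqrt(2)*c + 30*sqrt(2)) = sqrt(2)*c^5 - sqrt(2)*c^4 + 16*c^4 - 16*c^3 + 25*sqrt(2)*c^3 - 80*c^2 - 33*sqrt(2)*c^2 - 150*sqrt(2)*c - 48*c - 90*sqrt(2)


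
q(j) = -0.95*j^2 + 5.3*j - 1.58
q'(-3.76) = 12.44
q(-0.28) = -3.14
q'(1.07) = 3.27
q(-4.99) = -51.68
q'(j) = 5.3 - 1.9*j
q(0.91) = 2.46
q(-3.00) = -26.03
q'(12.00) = -17.50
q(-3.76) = -34.94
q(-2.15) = -17.37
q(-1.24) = -9.61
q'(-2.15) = 9.38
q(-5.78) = -63.95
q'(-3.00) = 11.00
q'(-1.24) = 7.66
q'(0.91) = 3.57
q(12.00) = -74.78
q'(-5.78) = 16.28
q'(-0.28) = 5.83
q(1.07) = 3.00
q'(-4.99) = 14.78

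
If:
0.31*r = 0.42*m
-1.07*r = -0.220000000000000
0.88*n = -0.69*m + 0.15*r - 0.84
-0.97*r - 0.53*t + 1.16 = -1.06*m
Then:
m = 0.15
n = -1.04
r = 0.21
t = 2.12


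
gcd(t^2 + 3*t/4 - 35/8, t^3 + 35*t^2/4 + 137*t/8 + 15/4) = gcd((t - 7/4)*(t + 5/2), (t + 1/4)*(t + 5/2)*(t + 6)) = t + 5/2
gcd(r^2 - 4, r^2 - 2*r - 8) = r + 2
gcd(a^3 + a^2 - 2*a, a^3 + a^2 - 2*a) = a^3 + a^2 - 2*a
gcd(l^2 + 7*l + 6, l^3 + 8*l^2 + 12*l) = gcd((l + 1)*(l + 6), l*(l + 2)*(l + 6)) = l + 6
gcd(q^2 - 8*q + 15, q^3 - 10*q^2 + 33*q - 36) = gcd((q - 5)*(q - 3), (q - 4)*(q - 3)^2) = q - 3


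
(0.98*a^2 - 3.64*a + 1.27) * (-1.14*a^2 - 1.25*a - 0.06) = -1.1172*a^4 + 2.9246*a^3 + 3.0434*a^2 - 1.3691*a - 0.0762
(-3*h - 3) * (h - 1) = 3 - 3*h^2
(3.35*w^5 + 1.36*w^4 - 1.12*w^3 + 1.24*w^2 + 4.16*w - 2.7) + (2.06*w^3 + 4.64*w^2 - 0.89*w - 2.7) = 3.35*w^5 + 1.36*w^4 + 0.94*w^3 + 5.88*w^2 + 3.27*w - 5.4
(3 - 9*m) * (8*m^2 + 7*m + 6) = -72*m^3 - 39*m^2 - 33*m + 18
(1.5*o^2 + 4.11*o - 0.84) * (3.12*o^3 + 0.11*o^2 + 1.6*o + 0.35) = 4.68*o^5 + 12.9882*o^4 + 0.2313*o^3 + 7.0086*o^2 + 0.0945*o - 0.294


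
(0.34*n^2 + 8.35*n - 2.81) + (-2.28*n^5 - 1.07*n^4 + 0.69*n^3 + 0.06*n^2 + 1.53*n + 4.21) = -2.28*n^5 - 1.07*n^4 + 0.69*n^3 + 0.4*n^2 + 9.88*n + 1.4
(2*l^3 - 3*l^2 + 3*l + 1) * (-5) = -10*l^3 + 15*l^2 - 15*l - 5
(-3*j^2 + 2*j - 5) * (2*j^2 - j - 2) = -6*j^4 + 7*j^3 - 6*j^2 + j + 10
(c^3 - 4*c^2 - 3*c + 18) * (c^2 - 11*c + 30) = c^5 - 15*c^4 + 71*c^3 - 69*c^2 - 288*c + 540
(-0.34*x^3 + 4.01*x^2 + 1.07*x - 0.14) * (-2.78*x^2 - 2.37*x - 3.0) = 0.9452*x^5 - 10.342*x^4 - 11.4583*x^3 - 14.1767*x^2 - 2.8782*x + 0.42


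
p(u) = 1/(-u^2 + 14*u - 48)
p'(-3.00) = 0.00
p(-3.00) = -0.01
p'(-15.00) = 0.00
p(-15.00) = 0.00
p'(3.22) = -0.04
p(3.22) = -0.08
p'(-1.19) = -0.00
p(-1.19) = -0.02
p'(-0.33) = -0.01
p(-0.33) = -0.02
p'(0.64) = -0.01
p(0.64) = -0.03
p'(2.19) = -0.02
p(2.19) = -0.05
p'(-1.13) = -0.00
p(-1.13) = -0.02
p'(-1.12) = -0.00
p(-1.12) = -0.02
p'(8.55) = 1.58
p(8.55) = -0.71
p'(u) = (2*u - 14)/(-u^2 + 14*u - 48)^2 = 2*(u - 7)/(u^2 - 14*u + 48)^2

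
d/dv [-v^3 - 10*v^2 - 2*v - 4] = -3*v^2 - 20*v - 2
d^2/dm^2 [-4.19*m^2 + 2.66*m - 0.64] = -8.38000000000000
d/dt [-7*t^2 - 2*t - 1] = -14*t - 2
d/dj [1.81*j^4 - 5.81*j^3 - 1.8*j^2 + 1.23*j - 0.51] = 7.24*j^3 - 17.43*j^2 - 3.6*j + 1.23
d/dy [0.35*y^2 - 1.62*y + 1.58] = 0.7*y - 1.62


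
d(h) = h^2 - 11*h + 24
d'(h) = 2*h - 11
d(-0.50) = 29.75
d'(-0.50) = -12.00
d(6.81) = -4.53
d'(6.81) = 2.62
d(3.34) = -1.58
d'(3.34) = -4.32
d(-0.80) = 33.44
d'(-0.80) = -12.60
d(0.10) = 22.91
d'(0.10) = -10.80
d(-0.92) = 34.97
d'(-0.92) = -12.84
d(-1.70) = 45.59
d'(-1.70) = -14.40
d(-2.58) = 59.04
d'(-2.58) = -16.16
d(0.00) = 24.00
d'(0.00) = -11.00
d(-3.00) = 66.00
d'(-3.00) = -17.00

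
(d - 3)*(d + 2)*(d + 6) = d^3 + 5*d^2 - 12*d - 36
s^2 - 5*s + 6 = (s - 3)*(s - 2)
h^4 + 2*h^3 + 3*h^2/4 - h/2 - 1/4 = (h - 1/2)*(h + 1/2)*(h + 1)^2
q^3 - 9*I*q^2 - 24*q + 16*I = (q - 4*I)^2*(q - I)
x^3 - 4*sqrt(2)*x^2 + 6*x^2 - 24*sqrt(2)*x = x*(x + 6)*(x - 4*sqrt(2))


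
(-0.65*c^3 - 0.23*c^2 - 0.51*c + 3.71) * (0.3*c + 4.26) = -0.195*c^4 - 2.838*c^3 - 1.1328*c^2 - 1.0596*c + 15.8046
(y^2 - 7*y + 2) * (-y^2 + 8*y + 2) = -y^4 + 15*y^3 - 56*y^2 + 2*y + 4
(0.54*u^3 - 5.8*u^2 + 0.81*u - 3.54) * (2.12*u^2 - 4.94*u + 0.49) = 1.1448*u^5 - 14.9636*u^4 + 30.6338*u^3 - 14.3482*u^2 + 17.8845*u - 1.7346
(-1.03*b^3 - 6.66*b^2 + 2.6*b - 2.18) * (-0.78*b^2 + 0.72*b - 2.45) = 0.8034*b^5 + 4.4532*b^4 - 4.2997*b^3 + 19.8894*b^2 - 7.9396*b + 5.341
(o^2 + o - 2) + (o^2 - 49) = 2*o^2 + o - 51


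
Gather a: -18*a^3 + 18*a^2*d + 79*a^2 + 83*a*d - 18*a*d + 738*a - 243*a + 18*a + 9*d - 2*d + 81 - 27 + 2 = -18*a^3 + a^2*(18*d + 79) + a*(65*d + 513) + 7*d + 56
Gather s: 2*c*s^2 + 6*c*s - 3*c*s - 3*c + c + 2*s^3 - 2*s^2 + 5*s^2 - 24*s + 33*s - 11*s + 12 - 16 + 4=-2*c + 2*s^3 + s^2*(2*c + 3) + s*(3*c - 2)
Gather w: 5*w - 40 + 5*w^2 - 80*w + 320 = 5*w^2 - 75*w + 280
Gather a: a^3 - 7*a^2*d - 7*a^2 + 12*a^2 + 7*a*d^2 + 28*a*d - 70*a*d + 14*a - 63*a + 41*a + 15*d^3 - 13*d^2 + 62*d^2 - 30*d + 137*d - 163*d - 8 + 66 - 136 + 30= a^3 + a^2*(5 - 7*d) + a*(7*d^2 - 42*d - 8) + 15*d^3 + 49*d^2 - 56*d - 48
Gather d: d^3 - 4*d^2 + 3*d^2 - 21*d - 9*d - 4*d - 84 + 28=d^3 - d^2 - 34*d - 56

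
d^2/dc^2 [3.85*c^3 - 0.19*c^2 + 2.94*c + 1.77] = 23.1*c - 0.38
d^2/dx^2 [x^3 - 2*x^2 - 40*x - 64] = 6*x - 4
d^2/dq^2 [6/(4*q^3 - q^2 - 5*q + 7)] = 12*((1 - 12*q)*(4*q^3 - q^2 - 5*q + 7) + (-12*q^2 + 2*q + 5)^2)/(4*q^3 - q^2 - 5*q + 7)^3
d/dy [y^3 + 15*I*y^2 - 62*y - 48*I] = 3*y^2 + 30*I*y - 62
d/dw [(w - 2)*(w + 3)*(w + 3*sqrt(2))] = 3*w^2 + 2*w + 6*sqrt(2)*w - 6 + 3*sqrt(2)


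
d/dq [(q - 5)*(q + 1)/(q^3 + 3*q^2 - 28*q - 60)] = (-q^2 - 2*q + 4)/(q^4 + 16*q^3 + 88*q^2 + 192*q + 144)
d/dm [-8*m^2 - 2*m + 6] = -16*m - 2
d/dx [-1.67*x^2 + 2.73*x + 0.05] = 2.73 - 3.34*x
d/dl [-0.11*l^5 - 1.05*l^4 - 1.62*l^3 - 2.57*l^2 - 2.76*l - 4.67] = -0.55*l^4 - 4.2*l^3 - 4.86*l^2 - 5.14*l - 2.76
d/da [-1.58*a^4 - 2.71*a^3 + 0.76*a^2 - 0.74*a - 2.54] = -6.32*a^3 - 8.13*a^2 + 1.52*a - 0.74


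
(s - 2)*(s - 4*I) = s^2 - 2*s - 4*I*s + 8*I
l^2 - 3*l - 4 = (l - 4)*(l + 1)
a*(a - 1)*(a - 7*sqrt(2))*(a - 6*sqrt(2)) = a^4 - 13*sqrt(2)*a^3 - a^3 + 13*sqrt(2)*a^2 + 84*a^2 - 84*a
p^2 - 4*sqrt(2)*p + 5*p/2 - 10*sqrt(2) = (p + 5/2)*(p - 4*sqrt(2))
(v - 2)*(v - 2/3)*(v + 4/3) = v^3 - 4*v^2/3 - 20*v/9 + 16/9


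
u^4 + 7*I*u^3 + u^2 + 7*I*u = u*(u - I)*(u + I)*(u + 7*I)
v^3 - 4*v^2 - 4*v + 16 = (v - 4)*(v - 2)*(v + 2)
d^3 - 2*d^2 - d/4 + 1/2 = (d - 2)*(d - 1/2)*(d + 1/2)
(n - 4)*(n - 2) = n^2 - 6*n + 8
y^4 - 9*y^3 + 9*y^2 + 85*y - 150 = (y - 5)^2*(y - 2)*(y + 3)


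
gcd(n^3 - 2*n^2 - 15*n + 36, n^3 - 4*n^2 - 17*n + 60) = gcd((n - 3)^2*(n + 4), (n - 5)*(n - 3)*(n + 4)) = n^2 + n - 12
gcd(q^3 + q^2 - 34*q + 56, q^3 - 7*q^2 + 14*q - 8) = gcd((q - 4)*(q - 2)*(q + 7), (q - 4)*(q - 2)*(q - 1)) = q^2 - 6*q + 8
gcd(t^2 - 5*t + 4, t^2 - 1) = t - 1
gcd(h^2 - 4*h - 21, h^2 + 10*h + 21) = h + 3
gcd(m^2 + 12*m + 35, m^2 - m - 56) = m + 7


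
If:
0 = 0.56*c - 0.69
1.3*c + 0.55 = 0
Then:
No Solution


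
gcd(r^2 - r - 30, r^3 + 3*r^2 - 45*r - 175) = r + 5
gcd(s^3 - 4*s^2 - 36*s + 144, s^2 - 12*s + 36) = s - 6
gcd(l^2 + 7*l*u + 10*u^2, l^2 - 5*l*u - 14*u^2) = l + 2*u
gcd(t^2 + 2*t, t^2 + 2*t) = t^2 + 2*t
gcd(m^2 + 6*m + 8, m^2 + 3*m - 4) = m + 4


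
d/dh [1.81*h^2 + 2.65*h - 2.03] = 3.62*h + 2.65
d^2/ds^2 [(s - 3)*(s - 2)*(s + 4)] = 6*s - 2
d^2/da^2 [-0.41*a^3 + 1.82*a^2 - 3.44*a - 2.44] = 3.64 - 2.46*a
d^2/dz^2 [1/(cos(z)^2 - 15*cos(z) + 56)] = (-4*sin(z)^4 + 3*sin(z)^2 - 3585*cos(z)/4 + 45*cos(3*z)/4 + 339)/((cos(z) - 8)^3*(cos(z) - 7)^3)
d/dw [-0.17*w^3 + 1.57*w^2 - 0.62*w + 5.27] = -0.51*w^2 + 3.14*w - 0.62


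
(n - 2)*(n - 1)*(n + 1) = n^3 - 2*n^2 - n + 2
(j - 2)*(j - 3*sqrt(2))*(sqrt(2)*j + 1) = sqrt(2)*j^3 - 5*j^2 - 2*sqrt(2)*j^2 - 3*sqrt(2)*j + 10*j + 6*sqrt(2)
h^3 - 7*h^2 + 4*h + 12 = (h - 6)*(h - 2)*(h + 1)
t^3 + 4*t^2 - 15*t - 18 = (t - 3)*(t + 1)*(t + 6)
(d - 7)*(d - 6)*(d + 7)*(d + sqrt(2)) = d^4 - 6*d^3 + sqrt(2)*d^3 - 49*d^2 - 6*sqrt(2)*d^2 - 49*sqrt(2)*d + 294*d + 294*sqrt(2)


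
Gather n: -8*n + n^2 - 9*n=n^2 - 17*n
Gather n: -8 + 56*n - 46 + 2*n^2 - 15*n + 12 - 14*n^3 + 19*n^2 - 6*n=-14*n^3 + 21*n^2 + 35*n - 42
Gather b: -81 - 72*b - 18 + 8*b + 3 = -64*b - 96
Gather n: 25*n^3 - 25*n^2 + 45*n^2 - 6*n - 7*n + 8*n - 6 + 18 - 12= 25*n^3 + 20*n^2 - 5*n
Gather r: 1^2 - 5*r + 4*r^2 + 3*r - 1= 4*r^2 - 2*r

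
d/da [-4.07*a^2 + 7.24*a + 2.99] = 7.24 - 8.14*a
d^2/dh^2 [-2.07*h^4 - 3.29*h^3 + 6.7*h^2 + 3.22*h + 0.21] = -24.84*h^2 - 19.74*h + 13.4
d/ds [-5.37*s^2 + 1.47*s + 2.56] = 1.47 - 10.74*s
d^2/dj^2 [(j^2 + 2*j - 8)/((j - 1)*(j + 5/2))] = 4*(2*j^3 - 66*j^2 - 84*j - 97)/(8*j^6 + 36*j^5 - 6*j^4 - 153*j^3 + 15*j^2 + 225*j - 125)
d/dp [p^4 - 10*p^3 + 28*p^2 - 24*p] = 4*p^3 - 30*p^2 + 56*p - 24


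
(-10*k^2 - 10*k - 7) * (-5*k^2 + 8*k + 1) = 50*k^4 - 30*k^3 - 55*k^2 - 66*k - 7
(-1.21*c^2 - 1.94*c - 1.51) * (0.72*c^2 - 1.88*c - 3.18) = -0.8712*c^4 + 0.878*c^3 + 6.4078*c^2 + 9.008*c + 4.8018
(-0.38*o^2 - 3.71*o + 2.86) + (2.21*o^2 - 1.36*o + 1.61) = 1.83*o^2 - 5.07*o + 4.47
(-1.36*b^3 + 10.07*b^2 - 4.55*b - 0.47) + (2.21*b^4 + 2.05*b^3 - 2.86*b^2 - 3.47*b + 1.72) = 2.21*b^4 + 0.69*b^3 + 7.21*b^2 - 8.02*b + 1.25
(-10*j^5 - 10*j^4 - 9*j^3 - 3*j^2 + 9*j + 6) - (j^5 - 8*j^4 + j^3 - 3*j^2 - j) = -11*j^5 - 2*j^4 - 10*j^3 + 10*j + 6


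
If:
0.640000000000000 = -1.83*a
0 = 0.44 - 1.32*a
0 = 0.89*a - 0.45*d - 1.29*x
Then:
No Solution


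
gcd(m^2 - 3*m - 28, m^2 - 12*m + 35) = m - 7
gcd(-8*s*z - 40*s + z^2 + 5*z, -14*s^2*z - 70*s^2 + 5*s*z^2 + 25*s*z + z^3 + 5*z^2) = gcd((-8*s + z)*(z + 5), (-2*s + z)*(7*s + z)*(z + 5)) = z + 5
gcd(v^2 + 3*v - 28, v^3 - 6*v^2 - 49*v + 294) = v + 7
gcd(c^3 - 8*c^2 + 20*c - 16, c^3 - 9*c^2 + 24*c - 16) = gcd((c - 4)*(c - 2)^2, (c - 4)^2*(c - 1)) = c - 4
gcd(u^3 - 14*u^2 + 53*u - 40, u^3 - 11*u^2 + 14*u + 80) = u^2 - 13*u + 40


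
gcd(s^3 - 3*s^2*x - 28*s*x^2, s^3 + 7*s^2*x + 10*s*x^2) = s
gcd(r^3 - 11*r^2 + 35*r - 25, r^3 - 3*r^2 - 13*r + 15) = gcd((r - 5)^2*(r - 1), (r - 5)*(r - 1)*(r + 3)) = r^2 - 6*r + 5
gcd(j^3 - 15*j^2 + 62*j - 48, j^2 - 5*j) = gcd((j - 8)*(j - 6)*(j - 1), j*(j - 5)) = 1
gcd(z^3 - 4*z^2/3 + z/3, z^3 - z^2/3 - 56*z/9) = z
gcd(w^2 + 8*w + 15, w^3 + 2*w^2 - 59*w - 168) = w + 3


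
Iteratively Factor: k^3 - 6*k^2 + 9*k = (k)*(k^2 - 6*k + 9) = k*(k - 3)*(k - 3)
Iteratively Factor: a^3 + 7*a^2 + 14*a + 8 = (a + 4)*(a^2 + 3*a + 2) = (a + 2)*(a + 4)*(a + 1)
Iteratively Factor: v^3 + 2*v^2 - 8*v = (v)*(v^2 + 2*v - 8) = v*(v + 4)*(v - 2)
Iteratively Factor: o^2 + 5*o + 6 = (o + 3)*(o + 2)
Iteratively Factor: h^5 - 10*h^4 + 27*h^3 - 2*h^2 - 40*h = (h - 4)*(h^4 - 6*h^3 + 3*h^2 + 10*h) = (h - 5)*(h - 4)*(h^3 - h^2 - 2*h) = (h - 5)*(h - 4)*(h - 2)*(h^2 + h) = h*(h - 5)*(h - 4)*(h - 2)*(h + 1)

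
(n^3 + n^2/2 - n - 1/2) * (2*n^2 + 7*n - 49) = 2*n^5 + 8*n^4 - 95*n^3/2 - 65*n^2/2 + 91*n/2 + 49/2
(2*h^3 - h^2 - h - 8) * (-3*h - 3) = -6*h^4 - 3*h^3 + 6*h^2 + 27*h + 24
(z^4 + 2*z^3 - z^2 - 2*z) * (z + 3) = z^5 + 5*z^4 + 5*z^3 - 5*z^2 - 6*z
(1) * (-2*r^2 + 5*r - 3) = -2*r^2 + 5*r - 3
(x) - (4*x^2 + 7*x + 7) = -4*x^2 - 6*x - 7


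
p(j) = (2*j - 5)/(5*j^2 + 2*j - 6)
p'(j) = (-10*j - 2)*(2*j - 5)/(5*j^2 + 2*j - 6)^2 + 2/(5*j^2 + 2*j - 6) = 2*(-5*j^2 + 25*j - 1)/(25*j^4 + 20*j^3 - 56*j^2 - 24*j + 36)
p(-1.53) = -3.05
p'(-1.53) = -14.57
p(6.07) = 0.04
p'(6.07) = -0.00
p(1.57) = -0.20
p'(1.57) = 0.58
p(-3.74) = -0.22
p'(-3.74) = -0.10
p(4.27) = 0.04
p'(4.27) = 0.00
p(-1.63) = -2.05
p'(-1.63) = -6.80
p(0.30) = 0.89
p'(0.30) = 0.49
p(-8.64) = -0.06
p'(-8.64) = -0.01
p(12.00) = 0.03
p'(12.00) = 0.00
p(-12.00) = -0.04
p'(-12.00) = 0.00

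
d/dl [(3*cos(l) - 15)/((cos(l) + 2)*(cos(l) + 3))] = 3*(cos(l)^2 - 10*cos(l) - 31)*sin(l)/((cos(l) + 2)^2*(cos(l) + 3)^2)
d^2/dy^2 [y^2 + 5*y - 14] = 2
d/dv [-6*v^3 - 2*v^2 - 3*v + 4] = -18*v^2 - 4*v - 3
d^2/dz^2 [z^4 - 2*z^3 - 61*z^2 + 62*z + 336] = 12*z^2 - 12*z - 122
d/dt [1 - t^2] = -2*t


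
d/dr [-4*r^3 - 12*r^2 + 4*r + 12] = -12*r^2 - 24*r + 4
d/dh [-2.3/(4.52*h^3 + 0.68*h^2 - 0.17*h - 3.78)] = (31.188*h^2 + 3.128*h - 0.391)/(4.52*h^3 + 0.68*h^2 - 0.17*h - 3.78)^2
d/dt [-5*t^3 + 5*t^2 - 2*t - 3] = -15*t^2 + 10*t - 2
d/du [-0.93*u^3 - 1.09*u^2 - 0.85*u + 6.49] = -2.79*u^2 - 2.18*u - 0.85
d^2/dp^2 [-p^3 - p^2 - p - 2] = -6*p - 2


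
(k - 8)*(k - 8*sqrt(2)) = k^2 - 8*sqrt(2)*k - 8*k + 64*sqrt(2)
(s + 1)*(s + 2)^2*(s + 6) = s^4 + 11*s^3 + 38*s^2 + 52*s + 24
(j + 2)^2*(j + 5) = j^3 + 9*j^2 + 24*j + 20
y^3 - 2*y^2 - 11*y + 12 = (y - 4)*(y - 1)*(y + 3)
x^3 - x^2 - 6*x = x*(x - 3)*(x + 2)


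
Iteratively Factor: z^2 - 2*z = (z - 2)*(z)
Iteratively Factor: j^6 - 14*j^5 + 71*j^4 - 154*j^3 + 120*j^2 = (j)*(j^5 - 14*j^4 + 71*j^3 - 154*j^2 + 120*j) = j*(j - 2)*(j^4 - 12*j^3 + 47*j^2 - 60*j) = j^2*(j - 2)*(j^3 - 12*j^2 + 47*j - 60) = j^2*(j - 4)*(j - 2)*(j^2 - 8*j + 15) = j^2*(j - 4)*(j - 3)*(j - 2)*(j - 5)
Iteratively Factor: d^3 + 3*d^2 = (d + 3)*(d^2) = d*(d + 3)*(d)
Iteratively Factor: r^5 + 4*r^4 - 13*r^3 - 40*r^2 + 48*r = (r + 4)*(r^4 - 13*r^2 + 12*r) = (r - 1)*(r + 4)*(r^3 + r^2 - 12*r) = (r - 1)*(r + 4)^2*(r^2 - 3*r) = r*(r - 1)*(r + 4)^2*(r - 3)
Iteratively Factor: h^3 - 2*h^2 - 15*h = (h)*(h^2 - 2*h - 15) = h*(h - 5)*(h + 3)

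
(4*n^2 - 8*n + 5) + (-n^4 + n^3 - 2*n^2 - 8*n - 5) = -n^4 + n^3 + 2*n^2 - 16*n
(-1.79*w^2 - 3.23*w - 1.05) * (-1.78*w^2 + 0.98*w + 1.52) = 3.1862*w^4 + 3.9952*w^3 - 4.0172*w^2 - 5.9386*w - 1.596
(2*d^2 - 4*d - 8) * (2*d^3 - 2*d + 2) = 4*d^5 - 8*d^4 - 20*d^3 + 12*d^2 + 8*d - 16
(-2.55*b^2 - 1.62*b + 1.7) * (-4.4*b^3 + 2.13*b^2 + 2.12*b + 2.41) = 11.22*b^5 + 1.6965*b^4 - 16.3366*b^3 - 5.9589*b^2 - 0.3002*b + 4.097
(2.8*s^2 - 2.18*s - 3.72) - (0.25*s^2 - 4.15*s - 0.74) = 2.55*s^2 + 1.97*s - 2.98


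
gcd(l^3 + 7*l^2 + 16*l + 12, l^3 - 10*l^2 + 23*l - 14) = 1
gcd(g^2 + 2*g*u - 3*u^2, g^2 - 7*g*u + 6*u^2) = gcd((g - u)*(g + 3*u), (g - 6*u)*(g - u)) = -g + u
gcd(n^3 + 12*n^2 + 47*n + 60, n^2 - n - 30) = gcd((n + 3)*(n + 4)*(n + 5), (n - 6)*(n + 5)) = n + 5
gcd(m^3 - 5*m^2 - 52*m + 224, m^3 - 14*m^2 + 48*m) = m - 8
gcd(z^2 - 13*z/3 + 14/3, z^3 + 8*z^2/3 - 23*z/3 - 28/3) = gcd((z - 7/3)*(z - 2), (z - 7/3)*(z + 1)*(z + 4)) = z - 7/3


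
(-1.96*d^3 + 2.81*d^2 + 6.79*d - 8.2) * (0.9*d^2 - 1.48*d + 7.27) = -1.764*d^5 + 5.4298*d^4 - 12.297*d^3 + 2.9995*d^2 + 61.4993*d - 59.614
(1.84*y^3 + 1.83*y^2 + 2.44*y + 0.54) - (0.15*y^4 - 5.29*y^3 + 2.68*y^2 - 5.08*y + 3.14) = -0.15*y^4 + 7.13*y^3 - 0.85*y^2 + 7.52*y - 2.6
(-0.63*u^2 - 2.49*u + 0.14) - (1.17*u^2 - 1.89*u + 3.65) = -1.8*u^2 - 0.6*u - 3.51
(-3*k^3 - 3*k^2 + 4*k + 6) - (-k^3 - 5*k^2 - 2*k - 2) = -2*k^3 + 2*k^2 + 6*k + 8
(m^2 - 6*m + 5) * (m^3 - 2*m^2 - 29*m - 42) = m^5 - 8*m^4 - 12*m^3 + 122*m^2 + 107*m - 210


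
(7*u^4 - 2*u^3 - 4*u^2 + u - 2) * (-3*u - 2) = -21*u^5 - 8*u^4 + 16*u^3 + 5*u^2 + 4*u + 4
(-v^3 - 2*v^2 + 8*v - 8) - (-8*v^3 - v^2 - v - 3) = 7*v^3 - v^2 + 9*v - 5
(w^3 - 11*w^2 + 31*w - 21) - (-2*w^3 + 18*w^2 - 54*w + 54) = 3*w^3 - 29*w^2 + 85*w - 75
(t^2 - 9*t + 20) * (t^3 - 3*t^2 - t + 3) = t^5 - 12*t^4 + 46*t^3 - 48*t^2 - 47*t + 60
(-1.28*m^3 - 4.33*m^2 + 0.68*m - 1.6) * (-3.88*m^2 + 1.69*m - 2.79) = 4.9664*m^5 + 14.6372*m^4 - 6.3849*m^3 + 19.4379*m^2 - 4.6012*m + 4.464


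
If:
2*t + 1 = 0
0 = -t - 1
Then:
No Solution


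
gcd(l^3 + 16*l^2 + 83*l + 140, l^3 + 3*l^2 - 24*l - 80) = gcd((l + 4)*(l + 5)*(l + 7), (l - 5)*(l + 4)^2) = l + 4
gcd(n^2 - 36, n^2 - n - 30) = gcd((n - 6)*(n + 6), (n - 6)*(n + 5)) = n - 6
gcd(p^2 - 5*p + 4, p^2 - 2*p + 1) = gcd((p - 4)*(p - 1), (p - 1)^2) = p - 1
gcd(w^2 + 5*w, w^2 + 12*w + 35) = w + 5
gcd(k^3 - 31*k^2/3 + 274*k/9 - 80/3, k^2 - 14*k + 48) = k - 6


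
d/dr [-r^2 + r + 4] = 1 - 2*r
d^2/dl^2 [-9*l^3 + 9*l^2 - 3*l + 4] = 18 - 54*l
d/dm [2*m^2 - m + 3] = 4*m - 1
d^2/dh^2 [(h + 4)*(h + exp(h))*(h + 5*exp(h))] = 6*h^2*exp(h) + 20*h*exp(2*h) + 48*h*exp(h) + 6*h + 100*exp(2*h) + 60*exp(h) + 8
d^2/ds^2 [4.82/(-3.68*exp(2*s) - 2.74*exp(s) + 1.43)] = (-4.82*(7.36*exp(s) + 2.74)*(14.72*exp(s) + 5.48)*exp(s) + (70.9504*exp(s) + 13.2068)*(3.68*exp(2*s) + 2.74*exp(s) - 1.43))*exp(s)/(3.68*exp(2*s) + 2.74*exp(s) - 1.43)^3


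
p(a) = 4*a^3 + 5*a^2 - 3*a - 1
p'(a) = 12*a^2 + 10*a - 3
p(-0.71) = 2.22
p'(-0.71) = -4.05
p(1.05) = 5.99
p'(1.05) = 20.73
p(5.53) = 811.76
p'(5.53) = 419.27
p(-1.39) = 2.09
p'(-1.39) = 6.29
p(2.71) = 107.20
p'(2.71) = 112.23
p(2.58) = 93.24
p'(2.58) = 102.68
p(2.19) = 58.42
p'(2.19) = 76.45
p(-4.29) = -211.92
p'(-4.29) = 174.95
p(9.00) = 3293.00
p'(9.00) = 1059.00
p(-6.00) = -667.00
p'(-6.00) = 369.00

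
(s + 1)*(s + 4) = s^2 + 5*s + 4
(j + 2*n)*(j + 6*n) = j^2 + 8*j*n + 12*n^2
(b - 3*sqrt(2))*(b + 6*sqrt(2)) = b^2 + 3*sqrt(2)*b - 36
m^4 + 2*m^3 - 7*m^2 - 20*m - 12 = (m - 3)*(m + 1)*(m + 2)^2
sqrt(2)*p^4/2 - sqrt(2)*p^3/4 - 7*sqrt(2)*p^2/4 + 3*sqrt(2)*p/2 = p*(p - 3/2)*(p - 1)*(sqrt(2)*p/2 + sqrt(2))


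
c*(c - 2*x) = c^2 - 2*c*x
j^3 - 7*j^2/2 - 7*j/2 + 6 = (j - 4)*(j - 1)*(j + 3/2)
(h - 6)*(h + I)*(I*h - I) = I*h^3 - h^2 - 7*I*h^2 + 7*h + 6*I*h - 6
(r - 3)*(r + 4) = r^2 + r - 12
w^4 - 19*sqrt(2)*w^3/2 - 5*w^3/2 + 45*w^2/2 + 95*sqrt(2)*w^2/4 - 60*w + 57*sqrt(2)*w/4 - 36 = (w - 3)*(w + 1/2)*(w - 8*sqrt(2))*(w - 3*sqrt(2)/2)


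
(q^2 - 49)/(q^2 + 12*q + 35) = (q - 7)/(q + 5)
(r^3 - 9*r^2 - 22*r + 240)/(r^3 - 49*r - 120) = (r - 6)/(r + 3)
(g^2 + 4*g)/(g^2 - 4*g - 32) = g/(g - 8)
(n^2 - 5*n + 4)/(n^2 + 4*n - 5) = (n - 4)/(n + 5)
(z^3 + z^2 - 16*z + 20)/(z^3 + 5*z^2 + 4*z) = (z^3 + z^2 - 16*z + 20)/(z*(z^2 + 5*z + 4))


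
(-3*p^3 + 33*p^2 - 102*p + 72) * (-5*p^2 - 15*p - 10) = 15*p^5 - 120*p^4 + 45*p^3 + 840*p^2 - 60*p - 720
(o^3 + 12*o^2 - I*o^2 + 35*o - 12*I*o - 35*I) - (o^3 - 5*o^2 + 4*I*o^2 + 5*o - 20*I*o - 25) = 17*o^2 - 5*I*o^2 + 30*o + 8*I*o + 25 - 35*I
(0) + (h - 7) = h - 7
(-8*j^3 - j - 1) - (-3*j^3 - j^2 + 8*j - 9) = -5*j^3 + j^2 - 9*j + 8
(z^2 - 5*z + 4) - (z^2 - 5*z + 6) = -2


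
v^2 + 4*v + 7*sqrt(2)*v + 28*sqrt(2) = (v + 4)*(v + 7*sqrt(2))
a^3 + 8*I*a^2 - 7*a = a*(a + I)*(a + 7*I)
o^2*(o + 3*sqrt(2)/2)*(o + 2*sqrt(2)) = o^4 + 7*sqrt(2)*o^3/2 + 6*o^2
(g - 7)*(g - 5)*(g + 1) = g^3 - 11*g^2 + 23*g + 35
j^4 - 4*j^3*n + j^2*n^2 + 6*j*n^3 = j*(j - 3*n)*(j - 2*n)*(j + n)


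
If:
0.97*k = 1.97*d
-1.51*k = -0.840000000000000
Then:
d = 0.27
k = 0.56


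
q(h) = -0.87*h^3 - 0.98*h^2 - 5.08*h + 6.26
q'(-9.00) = -198.85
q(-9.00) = 606.83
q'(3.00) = -34.45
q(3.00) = -41.29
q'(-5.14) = -63.96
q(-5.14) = 124.62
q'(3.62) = -46.38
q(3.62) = -66.24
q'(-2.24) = -13.79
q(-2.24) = 22.50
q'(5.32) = -89.38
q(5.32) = -179.50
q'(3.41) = -42.11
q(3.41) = -56.96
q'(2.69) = -29.24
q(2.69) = -31.43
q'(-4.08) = -40.53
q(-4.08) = 69.76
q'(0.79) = -8.26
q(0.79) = 1.21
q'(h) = -2.61*h^2 - 1.96*h - 5.08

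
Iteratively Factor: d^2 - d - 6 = (d - 3)*(d + 2)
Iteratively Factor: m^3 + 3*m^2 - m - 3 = (m + 3)*(m^2 - 1) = (m + 1)*(m + 3)*(m - 1)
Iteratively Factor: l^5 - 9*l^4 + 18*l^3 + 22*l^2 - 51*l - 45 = (l - 5)*(l^4 - 4*l^3 - 2*l^2 + 12*l + 9) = (l - 5)*(l - 3)*(l^3 - l^2 - 5*l - 3) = (l - 5)*(l - 3)*(l + 1)*(l^2 - 2*l - 3) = (l - 5)*(l - 3)*(l + 1)^2*(l - 3)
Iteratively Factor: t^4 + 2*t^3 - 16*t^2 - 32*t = (t)*(t^3 + 2*t^2 - 16*t - 32) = t*(t - 4)*(t^2 + 6*t + 8) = t*(t - 4)*(t + 2)*(t + 4)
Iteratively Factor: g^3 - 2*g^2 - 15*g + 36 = (g + 4)*(g^2 - 6*g + 9) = (g - 3)*(g + 4)*(g - 3)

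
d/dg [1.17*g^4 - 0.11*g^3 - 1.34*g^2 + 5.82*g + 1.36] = 4.68*g^3 - 0.33*g^2 - 2.68*g + 5.82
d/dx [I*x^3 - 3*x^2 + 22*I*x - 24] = 3*I*x^2 - 6*x + 22*I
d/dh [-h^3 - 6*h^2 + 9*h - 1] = -3*h^2 - 12*h + 9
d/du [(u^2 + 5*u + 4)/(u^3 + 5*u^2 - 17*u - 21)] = (-u^2 - 8*u - 37)/(u^4 + 8*u^3 - 26*u^2 - 168*u + 441)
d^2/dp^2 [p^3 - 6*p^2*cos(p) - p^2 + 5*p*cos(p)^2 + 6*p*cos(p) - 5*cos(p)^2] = 6*p^2*cos(p) + 24*p*sin(p) - 6*p*cos(p) - 10*p*cos(2*p) + 6*p - 12*sqrt(2)*sin(p + pi/4) + 10*sqrt(2)*cos(2*p + pi/4) - 2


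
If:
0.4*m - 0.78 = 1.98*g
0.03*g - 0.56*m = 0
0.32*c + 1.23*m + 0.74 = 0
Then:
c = -2.23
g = -0.40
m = -0.02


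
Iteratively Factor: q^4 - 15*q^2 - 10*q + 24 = (q - 1)*(q^3 + q^2 - 14*q - 24) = (q - 1)*(q + 2)*(q^2 - q - 12) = (q - 4)*(q - 1)*(q + 2)*(q + 3)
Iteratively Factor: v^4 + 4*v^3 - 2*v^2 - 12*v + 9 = (v + 3)*(v^3 + v^2 - 5*v + 3) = (v - 1)*(v + 3)*(v^2 + 2*v - 3) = (v - 1)^2*(v + 3)*(v + 3)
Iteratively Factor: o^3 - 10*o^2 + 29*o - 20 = (o - 1)*(o^2 - 9*o + 20) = (o - 5)*(o - 1)*(o - 4)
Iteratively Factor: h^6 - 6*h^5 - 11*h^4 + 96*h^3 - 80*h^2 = (h)*(h^5 - 6*h^4 - 11*h^3 + 96*h^2 - 80*h) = h*(h - 4)*(h^4 - 2*h^3 - 19*h^2 + 20*h) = h^2*(h - 4)*(h^3 - 2*h^2 - 19*h + 20) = h^2*(h - 4)*(h + 4)*(h^2 - 6*h + 5) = h^2*(h - 4)*(h - 1)*(h + 4)*(h - 5)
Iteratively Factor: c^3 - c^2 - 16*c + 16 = (c - 4)*(c^2 + 3*c - 4) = (c - 4)*(c - 1)*(c + 4)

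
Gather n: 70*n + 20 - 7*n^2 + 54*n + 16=-7*n^2 + 124*n + 36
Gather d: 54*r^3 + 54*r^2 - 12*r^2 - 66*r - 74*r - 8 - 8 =54*r^3 + 42*r^2 - 140*r - 16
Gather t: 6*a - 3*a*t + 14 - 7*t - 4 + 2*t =6*a + t*(-3*a - 5) + 10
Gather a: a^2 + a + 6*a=a^2 + 7*a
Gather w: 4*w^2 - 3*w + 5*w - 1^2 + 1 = 4*w^2 + 2*w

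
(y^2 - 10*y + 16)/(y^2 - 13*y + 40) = (y - 2)/(y - 5)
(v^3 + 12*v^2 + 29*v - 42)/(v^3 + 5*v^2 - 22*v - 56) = (v^2 + 5*v - 6)/(v^2 - 2*v - 8)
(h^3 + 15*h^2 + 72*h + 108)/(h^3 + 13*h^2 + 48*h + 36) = (h + 3)/(h + 1)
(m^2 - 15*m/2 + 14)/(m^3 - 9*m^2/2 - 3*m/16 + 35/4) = 8*(2*m - 7)/(16*m^2 - 8*m - 35)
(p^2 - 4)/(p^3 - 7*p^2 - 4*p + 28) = 1/(p - 7)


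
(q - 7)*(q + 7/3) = q^2 - 14*q/3 - 49/3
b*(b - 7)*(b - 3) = b^3 - 10*b^2 + 21*b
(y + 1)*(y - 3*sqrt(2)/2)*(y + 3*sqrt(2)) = y^3 + y^2 + 3*sqrt(2)*y^2/2 - 9*y + 3*sqrt(2)*y/2 - 9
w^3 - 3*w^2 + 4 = (w - 2)^2*(w + 1)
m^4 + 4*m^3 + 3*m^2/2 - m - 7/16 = (m - 1/2)*(m + 1/2)^2*(m + 7/2)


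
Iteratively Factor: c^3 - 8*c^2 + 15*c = (c - 3)*(c^2 - 5*c) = (c - 5)*(c - 3)*(c)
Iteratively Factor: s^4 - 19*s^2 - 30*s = (s)*(s^3 - 19*s - 30) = s*(s + 2)*(s^2 - 2*s - 15) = s*(s + 2)*(s + 3)*(s - 5)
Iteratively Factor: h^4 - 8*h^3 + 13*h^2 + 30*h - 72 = (h - 3)*(h^3 - 5*h^2 - 2*h + 24) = (h - 4)*(h - 3)*(h^2 - h - 6) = (h - 4)*(h - 3)*(h + 2)*(h - 3)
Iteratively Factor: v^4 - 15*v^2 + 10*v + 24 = (v + 4)*(v^3 - 4*v^2 + v + 6) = (v - 3)*(v + 4)*(v^2 - v - 2) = (v - 3)*(v + 1)*(v + 4)*(v - 2)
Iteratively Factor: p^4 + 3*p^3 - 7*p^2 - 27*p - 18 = (p + 2)*(p^3 + p^2 - 9*p - 9) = (p + 2)*(p + 3)*(p^2 - 2*p - 3) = (p + 1)*(p + 2)*(p + 3)*(p - 3)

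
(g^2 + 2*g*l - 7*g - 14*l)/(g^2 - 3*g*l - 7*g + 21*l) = (g + 2*l)/(g - 3*l)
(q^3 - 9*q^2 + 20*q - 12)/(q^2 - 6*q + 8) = (q^2 - 7*q + 6)/(q - 4)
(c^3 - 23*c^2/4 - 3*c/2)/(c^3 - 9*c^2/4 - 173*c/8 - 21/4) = 2*c/(2*c + 7)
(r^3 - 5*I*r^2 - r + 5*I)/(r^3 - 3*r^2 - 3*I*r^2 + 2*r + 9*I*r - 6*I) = (r^2 + r*(1 - 5*I) - 5*I)/(r^2 - r*(2 + 3*I) + 6*I)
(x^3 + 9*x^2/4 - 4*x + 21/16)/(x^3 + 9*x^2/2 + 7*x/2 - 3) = (8*x^2 + 22*x - 21)/(8*(x^2 + 5*x + 6))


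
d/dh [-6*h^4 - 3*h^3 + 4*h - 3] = -24*h^3 - 9*h^2 + 4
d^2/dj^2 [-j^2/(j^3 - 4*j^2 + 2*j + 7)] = 2*(-j^6 + 6*j^4 + 41*j^3 - 84*j^2 - 49)/(j^9 - 12*j^8 + 54*j^7 - 91*j^6 - 60*j^5 + 372*j^4 - 181*j^3 - 504*j^2 + 294*j + 343)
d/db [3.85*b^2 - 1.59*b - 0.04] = 7.7*b - 1.59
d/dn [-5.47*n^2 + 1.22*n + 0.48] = 1.22 - 10.94*n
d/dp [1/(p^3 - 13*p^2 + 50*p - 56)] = (-3*p^2 + 26*p - 50)/(p^3 - 13*p^2 + 50*p - 56)^2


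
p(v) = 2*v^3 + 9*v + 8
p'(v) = 6*v^2 + 9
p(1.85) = 37.31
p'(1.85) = 29.54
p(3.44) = 120.38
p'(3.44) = 80.00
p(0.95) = 18.26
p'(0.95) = 14.42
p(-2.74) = -57.80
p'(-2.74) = 54.05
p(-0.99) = -2.85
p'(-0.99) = 14.88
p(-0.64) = 1.72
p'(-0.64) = 11.46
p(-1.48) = -11.80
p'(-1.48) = 22.14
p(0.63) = 14.17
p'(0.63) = 11.38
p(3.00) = 89.00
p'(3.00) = 63.00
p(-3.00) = -73.00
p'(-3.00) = 63.00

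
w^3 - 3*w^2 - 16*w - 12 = (w - 6)*(w + 1)*(w + 2)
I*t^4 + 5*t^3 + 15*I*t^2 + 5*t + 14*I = (t - 7*I)*(t + I)*(t + 2*I)*(I*t + 1)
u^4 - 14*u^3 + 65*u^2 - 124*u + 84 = (u - 7)*(u - 3)*(u - 2)^2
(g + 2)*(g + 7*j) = g^2 + 7*g*j + 2*g + 14*j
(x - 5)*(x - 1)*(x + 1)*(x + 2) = x^4 - 3*x^3 - 11*x^2 + 3*x + 10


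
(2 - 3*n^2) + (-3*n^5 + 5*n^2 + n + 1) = -3*n^5 + 2*n^2 + n + 3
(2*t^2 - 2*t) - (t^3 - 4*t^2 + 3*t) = -t^3 + 6*t^2 - 5*t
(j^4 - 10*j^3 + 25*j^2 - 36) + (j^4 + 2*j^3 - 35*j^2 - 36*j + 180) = 2*j^4 - 8*j^3 - 10*j^2 - 36*j + 144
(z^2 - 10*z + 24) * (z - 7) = z^3 - 17*z^2 + 94*z - 168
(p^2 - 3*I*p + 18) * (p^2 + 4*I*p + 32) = p^4 + I*p^3 + 62*p^2 - 24*I*p + 576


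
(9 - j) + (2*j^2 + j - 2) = 2*j^2 + 7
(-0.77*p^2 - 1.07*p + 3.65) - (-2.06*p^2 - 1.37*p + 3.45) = 1.29*p^2 + 0.3*p + 0.2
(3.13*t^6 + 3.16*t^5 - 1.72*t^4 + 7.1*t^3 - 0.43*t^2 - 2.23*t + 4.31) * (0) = 0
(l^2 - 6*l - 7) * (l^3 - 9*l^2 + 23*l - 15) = l^5 - 15*l^4 + 70*l^3 - 90*l^2 - 71*l + 105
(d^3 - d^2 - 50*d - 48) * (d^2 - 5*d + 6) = d^5 - 6*d^4 - 39*d^3 + 196*d^2 - 60*d - 288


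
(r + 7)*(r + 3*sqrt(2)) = r^2 + 3*sqrt(2)*r + 7*r + 21*sqrt(2)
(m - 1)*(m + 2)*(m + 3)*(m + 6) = m^4 + 10*m^3 + 25*m^2 - 36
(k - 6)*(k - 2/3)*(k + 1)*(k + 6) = k^4 + k^3/3 - 110*k^2/3 - 12*k + 24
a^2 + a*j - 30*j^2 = (a - 5*j)*(a + 6*j)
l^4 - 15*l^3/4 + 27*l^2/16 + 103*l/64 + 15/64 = (l - 3)*(l - 5/4)*(l + 1/4)^2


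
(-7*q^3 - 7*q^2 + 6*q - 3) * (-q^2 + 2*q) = 7*q^5 - 7*q^4 - 20*q^3 + 15*q^2 - 6*q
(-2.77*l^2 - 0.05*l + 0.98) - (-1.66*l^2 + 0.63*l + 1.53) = -1.11*l^2 - 0.68*l - 0.55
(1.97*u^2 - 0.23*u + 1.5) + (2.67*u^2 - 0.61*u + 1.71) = 4.64*u^2 - 0.84*u + 3.21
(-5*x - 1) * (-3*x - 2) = 15*x^2 + 13*x + 2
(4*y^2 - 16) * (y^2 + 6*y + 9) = 4*y^4 + 24*y^3 + 20*y^2 - 96*y - 144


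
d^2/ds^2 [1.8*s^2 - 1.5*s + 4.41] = 3.60000000000000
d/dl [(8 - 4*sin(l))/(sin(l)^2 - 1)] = 4*(sin(l)^2 - 4*sin(l) + 1)/cos(l)^3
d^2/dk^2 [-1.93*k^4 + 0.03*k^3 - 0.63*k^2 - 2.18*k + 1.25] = -23.16*k^2 + 0.18*k - 1.26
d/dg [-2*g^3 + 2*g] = 2 - 6*g^2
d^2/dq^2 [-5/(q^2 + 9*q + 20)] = 10*(q^2 + 9*q - (2*q + 9)^2 + 20)/(q^2 + 9*q + 20)^3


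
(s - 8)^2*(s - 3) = s^3 - 19*s^2 + 112*s - 192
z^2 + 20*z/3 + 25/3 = (z + 5/3)*(z + 5)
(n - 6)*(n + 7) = n^2 + n - 42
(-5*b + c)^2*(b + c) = 25*b^3 + 15*b^2*c - 9*b*c^2 + c^3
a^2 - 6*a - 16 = (a - 8)*(a + 2)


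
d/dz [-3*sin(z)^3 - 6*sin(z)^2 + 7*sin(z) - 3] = (-9*sin(z)^2 - 12*sin(z) + 7)*cos(z)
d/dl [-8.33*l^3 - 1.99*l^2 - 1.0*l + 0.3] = -24.99*l^2 - 3.98*l - 1.0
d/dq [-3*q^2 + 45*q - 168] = 45 - 6*q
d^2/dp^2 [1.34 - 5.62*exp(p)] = -5.62*exp(p)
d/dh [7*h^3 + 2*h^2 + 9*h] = 21*h^2 + 4*h + 9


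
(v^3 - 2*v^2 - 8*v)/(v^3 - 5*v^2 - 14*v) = (v - 4)/(v - 7)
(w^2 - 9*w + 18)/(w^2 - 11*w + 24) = (w - 6)/(w - 8)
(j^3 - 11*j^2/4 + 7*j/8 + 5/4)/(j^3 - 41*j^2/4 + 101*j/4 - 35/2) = (j + 1/2)/(j - 7)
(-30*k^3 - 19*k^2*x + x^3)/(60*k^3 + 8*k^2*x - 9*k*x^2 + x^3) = (3*k + x)/(-6*k + x)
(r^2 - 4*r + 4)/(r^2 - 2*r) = (r - 2)/r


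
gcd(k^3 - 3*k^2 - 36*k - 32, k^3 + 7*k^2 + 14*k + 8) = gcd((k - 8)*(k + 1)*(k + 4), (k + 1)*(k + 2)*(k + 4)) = k^2 + 5*k + 4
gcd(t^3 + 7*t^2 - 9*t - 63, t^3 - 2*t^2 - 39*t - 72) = t + 3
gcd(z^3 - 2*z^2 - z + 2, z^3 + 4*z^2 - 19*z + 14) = z^2 - 3*z + 2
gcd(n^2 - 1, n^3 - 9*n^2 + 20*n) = 1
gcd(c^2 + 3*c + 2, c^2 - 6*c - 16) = c + 2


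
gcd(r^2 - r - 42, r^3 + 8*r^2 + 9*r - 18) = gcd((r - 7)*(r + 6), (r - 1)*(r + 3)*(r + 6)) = r + 6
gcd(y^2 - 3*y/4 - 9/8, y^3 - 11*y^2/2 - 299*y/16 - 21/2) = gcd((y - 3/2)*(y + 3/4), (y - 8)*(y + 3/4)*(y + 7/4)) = y + 3/4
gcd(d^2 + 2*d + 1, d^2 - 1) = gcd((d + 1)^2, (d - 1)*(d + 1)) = d + 1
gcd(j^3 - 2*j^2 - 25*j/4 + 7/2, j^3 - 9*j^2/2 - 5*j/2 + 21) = j^2 - 3*j/2 - 7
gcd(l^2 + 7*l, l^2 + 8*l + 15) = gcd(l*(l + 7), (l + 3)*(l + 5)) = 1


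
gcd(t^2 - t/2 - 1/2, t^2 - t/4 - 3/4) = t - 1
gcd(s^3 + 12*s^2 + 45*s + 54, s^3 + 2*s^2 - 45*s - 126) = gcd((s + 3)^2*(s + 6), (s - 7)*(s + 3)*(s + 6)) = s^2 + 9*s + 18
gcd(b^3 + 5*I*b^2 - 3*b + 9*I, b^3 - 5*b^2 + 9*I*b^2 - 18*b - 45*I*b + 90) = b + 3*I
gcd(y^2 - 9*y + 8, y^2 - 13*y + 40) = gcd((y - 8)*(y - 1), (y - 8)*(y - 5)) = y - 8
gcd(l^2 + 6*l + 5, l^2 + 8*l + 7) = l + 1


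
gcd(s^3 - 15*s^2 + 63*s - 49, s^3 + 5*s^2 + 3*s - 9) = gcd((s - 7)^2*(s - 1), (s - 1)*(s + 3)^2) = s - 1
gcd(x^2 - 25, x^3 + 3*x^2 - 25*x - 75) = x^2 - 25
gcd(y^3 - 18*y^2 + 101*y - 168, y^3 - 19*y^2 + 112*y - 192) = y^2 - 11*y + 24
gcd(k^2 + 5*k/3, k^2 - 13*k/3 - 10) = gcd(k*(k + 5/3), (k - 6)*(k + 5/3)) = k + 5/3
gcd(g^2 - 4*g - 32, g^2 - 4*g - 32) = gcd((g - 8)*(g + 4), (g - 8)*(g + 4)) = g^2 - 4*g - 32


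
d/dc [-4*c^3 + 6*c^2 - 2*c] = -12*c^2 + 12*c - 2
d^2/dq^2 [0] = 0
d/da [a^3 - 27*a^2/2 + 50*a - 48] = 3*a^2 - 27*a + 50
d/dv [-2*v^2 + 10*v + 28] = 10 - 4*v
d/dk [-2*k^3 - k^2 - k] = -6*k^2 - 2*k - 1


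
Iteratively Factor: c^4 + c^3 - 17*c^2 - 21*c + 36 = (c - 4)*(c^3 + 5*c^2 + 3*c - 9) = (c - 4)*(c + 3)*(c^2 + 2*c - 3) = (c - 4)*(c + 3)^2*(c - 1)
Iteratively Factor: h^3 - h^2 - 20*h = (h + 4)*(h^2 - 5*h) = h*(h + 4)*(h - 5)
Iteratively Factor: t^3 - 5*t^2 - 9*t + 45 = (t - 3)*(t^2 - 2*t - 15) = (t - 3)*(t + 3)*(t - 5)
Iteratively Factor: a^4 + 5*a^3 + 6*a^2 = (a)*(a^3 + 5*a^2 + 6*a) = a*(a + 2)*(a^2 + 3*a) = a^2*(a + 2)*(a + 3)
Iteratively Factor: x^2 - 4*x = (x)*(x - 4)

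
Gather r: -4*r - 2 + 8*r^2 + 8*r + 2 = 8*r^2 + 4*r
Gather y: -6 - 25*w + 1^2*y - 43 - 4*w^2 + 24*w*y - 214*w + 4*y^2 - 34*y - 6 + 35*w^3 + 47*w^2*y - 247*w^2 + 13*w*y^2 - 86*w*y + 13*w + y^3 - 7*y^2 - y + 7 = 35*w^3 - 251*w^2 - 226*w + y^3 + y^2*(13*w - 3) + y*(47*w^2 - 62*w - 34) - 48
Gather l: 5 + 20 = 25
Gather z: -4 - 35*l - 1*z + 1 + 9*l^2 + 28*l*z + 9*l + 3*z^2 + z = 9*l^2 + 28*l*z - 26*l + 3*z^2 - 3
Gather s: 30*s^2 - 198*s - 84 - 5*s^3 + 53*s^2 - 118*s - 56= -5*s^3 + 83*s^2 - 316*s - 140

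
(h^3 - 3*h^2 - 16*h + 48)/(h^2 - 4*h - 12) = (-h^3 + 3*h^2 + 16*h - 48)/(-h^2 + 4*h + 12)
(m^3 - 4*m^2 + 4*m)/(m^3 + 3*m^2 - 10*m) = (m - 2)/(m + 5)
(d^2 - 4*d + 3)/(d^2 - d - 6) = (d - 1)/(d + 2)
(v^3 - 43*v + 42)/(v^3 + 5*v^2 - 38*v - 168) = (v - 1)/(v + 4)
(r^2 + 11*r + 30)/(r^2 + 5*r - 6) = (r + 5)/(r - 1)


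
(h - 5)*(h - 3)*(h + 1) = h^3 - 7*h^2 + 7*h + 15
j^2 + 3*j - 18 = (j - 3)*(j + 6)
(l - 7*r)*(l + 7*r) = l^2 - 49*r^2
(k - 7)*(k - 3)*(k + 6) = k^3 - 4*k^2 - 39*k + 126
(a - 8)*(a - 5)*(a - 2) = a^3 - 15*a^2 + 66*a - 80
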